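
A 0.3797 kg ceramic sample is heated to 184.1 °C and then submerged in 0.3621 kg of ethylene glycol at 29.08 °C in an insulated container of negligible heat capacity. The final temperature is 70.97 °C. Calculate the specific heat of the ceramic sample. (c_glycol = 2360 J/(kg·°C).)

c ≈ 833 J/(kg·°C)

Net heat exchanged in the isolated system is zero:
0.3797×c×(70.97 − 184.1) + 0.3621×2360×(70.97 − 29.08) = 0
-42.96 c = -35797
c = -35797/-42.96 ≈ 833.4 J/(kg·°C)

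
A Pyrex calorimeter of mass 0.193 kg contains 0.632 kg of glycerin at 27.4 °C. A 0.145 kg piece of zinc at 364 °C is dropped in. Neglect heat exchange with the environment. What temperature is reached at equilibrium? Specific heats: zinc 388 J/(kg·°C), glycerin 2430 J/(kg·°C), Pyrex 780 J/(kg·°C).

T_f ≈ 38.3 °C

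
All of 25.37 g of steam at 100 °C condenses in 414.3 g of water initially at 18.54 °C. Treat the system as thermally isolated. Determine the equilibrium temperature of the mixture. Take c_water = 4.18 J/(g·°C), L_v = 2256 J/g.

T_f ≈ 54.4 °C

Setting the total heat transfer to zero:
steam→water at 100 °C releases m L_v = 25.37×2256 = 57235
  condensed water 100 °C→T: 106.05(T − 100)
  water warms: 414.3×4.18×(T − 18.54) = 1731.8(T − 18.54)
1837.8 T = 57235 + 10605 + 32107 = 99946
T ≈ 54.38 °C — below 100 °C, confirming all the steam condensed.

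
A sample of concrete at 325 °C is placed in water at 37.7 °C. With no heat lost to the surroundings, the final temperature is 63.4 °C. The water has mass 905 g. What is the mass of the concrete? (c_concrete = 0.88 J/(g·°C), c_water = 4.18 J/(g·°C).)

Energy conservation, ΣQ = 0:
m×0.88×(63.4 − 325) + 905×4.18×(63.4 − 37.7) = 0
-230.21 m = -97221
m = -97221/-230.21 ≈ 422.3 g

m ≈ 422 g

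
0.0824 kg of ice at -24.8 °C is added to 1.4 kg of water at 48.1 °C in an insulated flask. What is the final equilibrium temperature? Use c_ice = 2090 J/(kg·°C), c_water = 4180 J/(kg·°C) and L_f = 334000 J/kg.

Energy balance with sensible and latent terms:
warm ice to 0 °C: 0.0824·2090·(0 − (-24.8)) = 4271
  melt ice: 0.0824·334000 = 27522
  warm the meltwater: 344.43 T
  water: 5852(T − 48.1)
6196.4 T = 281481 − 31793 = 249689
T ≈ 40.30 °C (positive, so assuming full melt was valid).

T_f ≈ 40.3 °C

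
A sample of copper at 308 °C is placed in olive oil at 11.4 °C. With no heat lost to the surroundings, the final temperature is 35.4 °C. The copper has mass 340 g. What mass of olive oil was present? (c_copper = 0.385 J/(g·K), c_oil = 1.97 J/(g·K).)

m ≈ 755 g

Heat lost by the copper = heat gained by the oil:
340·0.385·(308 − 35.4) = m·1.97·(35.4 − 11.4)
47.28 m = 35683  ⇒  m ≈ 754.7 g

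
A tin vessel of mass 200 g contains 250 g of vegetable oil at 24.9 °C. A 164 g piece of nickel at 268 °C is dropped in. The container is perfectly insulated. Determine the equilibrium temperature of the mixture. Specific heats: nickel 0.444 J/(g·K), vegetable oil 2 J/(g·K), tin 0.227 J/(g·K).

Heat gained plus heat lost sum to zero:
164·0.444·(T − 268) + 250·2·(T − 24.9) + 200·0.227·(T − 24.9) = 0
72.82(T − 268) + 500(T − 24.9) + 45.4(T − 24.9) = 0
618.22 T = 33095
T ≈ 53.53 °C

T_f ≈ 53.5 °C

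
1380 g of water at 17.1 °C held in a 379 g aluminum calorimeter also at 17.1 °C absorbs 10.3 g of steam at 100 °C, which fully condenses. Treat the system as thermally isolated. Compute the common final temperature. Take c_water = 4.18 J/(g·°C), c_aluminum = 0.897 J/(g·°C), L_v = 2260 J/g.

T_f ≈ 21.5 °C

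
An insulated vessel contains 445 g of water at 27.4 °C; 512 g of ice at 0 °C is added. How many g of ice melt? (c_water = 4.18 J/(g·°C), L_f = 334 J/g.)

m_melted ≈ 153 g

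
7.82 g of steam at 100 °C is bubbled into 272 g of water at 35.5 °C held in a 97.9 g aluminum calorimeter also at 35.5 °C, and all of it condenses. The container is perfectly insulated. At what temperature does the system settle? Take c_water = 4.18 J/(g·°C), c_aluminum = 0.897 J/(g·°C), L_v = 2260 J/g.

Net heat exchanged in the isolated system is zero:
condense steam: −7.82·2260 = −17673; condensate cools 100→T: 7.82·4.18·(T − 100) = 32.69(T − 100); water warms: 272·4.18·(T − 35.5) = 1137(T − 35.5); aluminum cup: 97.9·0.897·(T − 35.5) = 87.82(T − 35.5)
1257.5 T = 17673 + 3268.8 + 43480 = 64422
T ≈ 51.23 °C — below 100 °C, confirming all the steam condensed.

T_f ≈ 51.2 °C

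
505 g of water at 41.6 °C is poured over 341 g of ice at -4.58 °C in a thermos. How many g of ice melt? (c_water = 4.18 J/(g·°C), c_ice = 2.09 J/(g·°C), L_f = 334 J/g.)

Cooling the water to 0 °C releases 505×4.18×41.6 = 87813 J.
Warming the ice to 0 °C takes 341×2.09×4.58 = 3264.1 J, leaving 84549 J for melting.
Melting all 341 g of ice would need 341×334 = 113894 J.
84549 J < 113894 J, so only part of the ice melts and the system sits at 0 °C.
m_melt = 84549 / L_f = 253.1 g.

m_melted ≈ 253 g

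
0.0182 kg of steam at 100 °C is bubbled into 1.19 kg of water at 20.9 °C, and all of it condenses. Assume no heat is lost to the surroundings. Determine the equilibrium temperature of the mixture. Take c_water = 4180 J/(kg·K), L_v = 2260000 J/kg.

Sum of m c ΔT and latent-heat terms is zero:
latent heat released on condensation: 0.0182·2260000 = 41132; condensed water 100 °C→T: 76.08(T − 100); original water: 4974.2(T − 20.9)
5050.3 T = 41132 + 7607.6 + 103961 = 152700
T ≈ 30.24 °C (< 100 °C, so full condensation is consistent).

T_f ≈ 30.2 °C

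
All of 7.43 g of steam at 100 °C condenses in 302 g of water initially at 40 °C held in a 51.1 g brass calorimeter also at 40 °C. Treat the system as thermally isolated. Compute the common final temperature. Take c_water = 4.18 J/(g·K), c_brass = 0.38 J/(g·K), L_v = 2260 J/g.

T_f ≈ 54.2 °C

Energy conservation, ΣQ = 0:
condense steam: −7.43·2260 = −16792; condensed water 100 °C→T: 31.06(T − 100); original water: 1262.4(T − 40); brass cup: 51.1·0.38·(T − 40) = 19.42(T − 40)
1312.8 T = 16792 + 3105.7 + 51271 = 71169
T ≈ 54.21 °C, under the boiling point, so the assumption holds.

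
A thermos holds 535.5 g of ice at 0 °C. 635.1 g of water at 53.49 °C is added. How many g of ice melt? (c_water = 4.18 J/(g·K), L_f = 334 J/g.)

m_melted ≈ 425 g

Water can give up m c ΔT = 635.1·4.18·53.49 = 142001 J before reaching 0 °C.
Fully melting the ice requires m_ice L_f = 535.5·334 = 178857 J.
Since 142001 < 178857 J, not all the ice melts; equilibrium is at 0 °C.
m_melted·334 = 142001  ⇒  m_melted ≈ 425.2 g.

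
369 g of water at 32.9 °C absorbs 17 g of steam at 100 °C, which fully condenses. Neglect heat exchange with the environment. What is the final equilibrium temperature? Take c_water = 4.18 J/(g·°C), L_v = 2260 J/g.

Sum of m c ΔT and latent-heat terms is zero:
steam→water at 100 °C releases m L_v = 17·2260 = 38420
  condensate cools 100→T: 17·4.18·(T − 100) = 71.06(T − 100)
  water warms: 369·4.18·(T − 32.9) = 1542.4(T − 32.9)
1613.5 T = 38420 + 7106 + 50746 = 96272
T ≈ 59.67 °C — below 100 °C, confirming all the steam condensed.

T_f ≈ 59.7 °C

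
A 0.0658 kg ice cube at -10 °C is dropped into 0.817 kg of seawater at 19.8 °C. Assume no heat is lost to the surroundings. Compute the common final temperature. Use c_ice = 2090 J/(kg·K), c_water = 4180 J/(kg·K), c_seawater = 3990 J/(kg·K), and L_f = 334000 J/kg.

T_f ≈ 11.7 °C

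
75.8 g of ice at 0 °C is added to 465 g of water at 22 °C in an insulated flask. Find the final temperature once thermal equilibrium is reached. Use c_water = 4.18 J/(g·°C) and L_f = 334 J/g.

T_f ≈ 7.7 °C

Sum of m c ΔT and latent-heat terms is zero:
latent heat to melt: 75.8·334 = 25317
  meltwater 0→T: 75.8·4.18·T = 316.84 T
  water: 1943.7(T − 22)
2260.5 T = 42761 − 25317 = 17444
T ≈ 7.72 °C — above 0 °C, consistent with complete melting.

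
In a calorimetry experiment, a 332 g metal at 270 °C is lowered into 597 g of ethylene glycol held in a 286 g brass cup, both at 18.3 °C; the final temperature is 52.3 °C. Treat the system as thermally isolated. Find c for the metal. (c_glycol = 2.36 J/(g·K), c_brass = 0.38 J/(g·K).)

c ≈ 0.714 J/(g·K)

Let T be the final temperature. ΣQ_i = 0:
332·c·(52.3 − 270) + 597·2.36·(52.3 − 18.3) + 286·0.38·(52.3 − 18.3) = 0
-72276 c = -51598
c = -51598/-72276 ≈ 0.7139 J/(g·K)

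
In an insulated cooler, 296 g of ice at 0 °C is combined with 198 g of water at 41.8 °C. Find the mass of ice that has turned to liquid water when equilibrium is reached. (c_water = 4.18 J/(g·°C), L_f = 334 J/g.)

m_melted ≈ 104 g

Cooling the water to 0 °C releases 198·4.18·41.8 = 34595 J.
Melting all 296 g of ice would need 296·334 = 98864 J.
That's not enough to melt it all — equilibrium is at 0 °C with ice remaining.
m_melted·334 = 34595  ⇒  m_melted ≈ 103.6 g.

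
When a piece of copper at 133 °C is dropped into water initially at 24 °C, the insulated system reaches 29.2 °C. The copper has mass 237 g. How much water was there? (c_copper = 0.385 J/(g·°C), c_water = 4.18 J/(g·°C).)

Energy conservation, ΣQ = 0:
237·0.385·(29.2 − 133) + m·4.18·(29.2 − 24) = 0
21.74 m = 9471.2
m = 9471.2/21.74 ≈ 435.7 g

m ≈ 436 g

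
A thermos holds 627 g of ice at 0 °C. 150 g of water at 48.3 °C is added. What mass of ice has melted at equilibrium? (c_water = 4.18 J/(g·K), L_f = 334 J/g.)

Water can give up m c ΔT = 150·4.18·48.3 = 30284 J before reaching 0 °C.
Fully melting the ice requires m_ice L_f = 627·334 = 209418 J.
Since 30284 < 209418 J, not all the ice melts; equilibrium is at 0 °C.
Mass melted = 30284/334 ≈ 90.67 g.

m_melted ≈ 90.7 g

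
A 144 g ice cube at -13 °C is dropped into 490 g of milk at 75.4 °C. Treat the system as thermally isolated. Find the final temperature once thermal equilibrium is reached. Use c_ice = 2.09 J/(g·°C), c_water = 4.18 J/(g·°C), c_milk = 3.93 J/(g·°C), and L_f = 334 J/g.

T_f ≈ 36.9 °C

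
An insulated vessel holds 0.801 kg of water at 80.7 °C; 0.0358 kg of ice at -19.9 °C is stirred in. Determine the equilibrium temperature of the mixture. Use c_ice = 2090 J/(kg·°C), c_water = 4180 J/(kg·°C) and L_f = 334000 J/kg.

T_f ≈ 73.4 °C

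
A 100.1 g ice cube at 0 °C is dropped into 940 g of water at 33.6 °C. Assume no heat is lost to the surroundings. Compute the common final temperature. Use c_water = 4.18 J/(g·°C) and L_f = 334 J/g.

Sum of m c ΔT and latent-heat terms is zero:
fusion: m_ice L_f = 100.1×334 = 33433
  warm the meltwater: 418.42 T
  water: 3929.2(T − 33.6)
4347.6 T = 132021 − 33433 = 98588
T ≈ 22.68 °C. Since T > 0 °C, the all-ice-melts assumption holds.

T_f ≈ 22.7 °C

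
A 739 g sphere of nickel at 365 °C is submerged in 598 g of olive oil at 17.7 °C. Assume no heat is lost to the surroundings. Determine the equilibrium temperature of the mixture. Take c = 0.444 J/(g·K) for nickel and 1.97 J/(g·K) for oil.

Set heat shed by the hot body equal to heat absorbed by the cold body:
739×0.444×(365 − T) = 598×1.97×(T − 17.7)
328.12(365 − T) = 1178.1(T − 17.7)
1506.2 T = 140614  ⇒  T ≈ 93.36 °C

T_f ≈ 93.4 °C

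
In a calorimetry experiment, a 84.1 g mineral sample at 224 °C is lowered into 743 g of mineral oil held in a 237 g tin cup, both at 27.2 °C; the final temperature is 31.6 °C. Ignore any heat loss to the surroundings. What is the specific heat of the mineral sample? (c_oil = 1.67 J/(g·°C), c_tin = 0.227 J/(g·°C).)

Let T be the final temperature. ΣQ_i = 0:
84.1×c×(31.6 − 224) + 743×1.67×(31.6 − 27.2) + 237×0.227×(31.6 − 27.2) = 0
-16181 c = -5696.3
c = -5696.3/-16181 ≈ 0.352 J/(g·°C)

c ≈ 0.352 J/(g·°C)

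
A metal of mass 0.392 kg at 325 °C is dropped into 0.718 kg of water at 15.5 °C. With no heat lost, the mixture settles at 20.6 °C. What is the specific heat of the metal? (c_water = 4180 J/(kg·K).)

c ≈ 128 J/(kg·K)

Let T be the final temperature. ΣQ_i = 0:
0.392×c×(20.6 − 325) + 0.718×4180×(20.6 − 15.5) = 0
-119.32 c = -15306
c = -15306/-119.32 ≈ 128.3 J/(kg·K)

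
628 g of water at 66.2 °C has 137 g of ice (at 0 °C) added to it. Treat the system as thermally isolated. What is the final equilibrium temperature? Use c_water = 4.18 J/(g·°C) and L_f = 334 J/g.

Setting the total heat transfer to zero:
fusion: m_ice L_f = 137×334 = 45758; warm the meltwater: 572.66 T; water cools: 628×4.18×(T − 66.2) = 2625(T − 66.2)
3197.7 T = 173778 − 45758 = 128020
T ≈ 40.03 °C (positive, so assuming full melt was valid).

T_f ≈ 40.0 °C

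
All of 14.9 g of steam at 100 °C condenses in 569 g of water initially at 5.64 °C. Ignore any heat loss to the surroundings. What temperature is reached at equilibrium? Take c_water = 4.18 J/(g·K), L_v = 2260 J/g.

T_f ≈ 21.8 °C

Taking heat into each body as positive, Σ m c ΔT = 0:
steam→water at 100 °C releases m L_v = 14.9·2260 = 33674
  condensate cools 100→T: 14.9·4.18·(T − 100) = 62.28(T − 100)
  original water: 2378.4(T − 5.64)
2440.7 T = 33674 + 6228.2 + 13414 = 53316
T ≈ 21.84 °C, under the boiling point, so the assumption holds.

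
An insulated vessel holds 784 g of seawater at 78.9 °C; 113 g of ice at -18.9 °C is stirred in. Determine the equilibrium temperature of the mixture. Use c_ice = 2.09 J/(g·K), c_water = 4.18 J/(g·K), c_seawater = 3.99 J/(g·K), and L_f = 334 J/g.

T_f ≈ 56.8 °C

Heat gained plus heat lost sum to zero:
ice -18.9→0 °C: 113×2.09×18.9 = 4463.6; fusion: m_ice L_f = 113×334 = 37742; warm the meltwater: 472.34 T; seawater cools: 784×3.99×(T − 78.9) = 3128.2(T − 78.9)
3600.5 T = 246812 − 42206 = 204606
T ≈ 56.83 °C — above 0 °C, consistent with complete melting.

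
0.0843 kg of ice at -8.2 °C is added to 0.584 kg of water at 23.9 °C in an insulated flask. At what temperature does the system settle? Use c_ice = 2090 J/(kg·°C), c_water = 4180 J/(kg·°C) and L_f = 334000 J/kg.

Taking heat into each body as positive, Σ m c ΔT = 0:
ice -8.2→0 °C: 0.0843·2090·8.2 = 1444.7
  fusion: m_ice L_f = 0.0843·334000 = 28156
  warm the meltwater: 352.37 T
  water cools: 0.584·4180·(T − 23.9) = 2441.1(T − 23.9)
2793.5 T = 58343 − 29601 = 28742
T ≈ 10.29 °C. Since T > 0 °C, the all-ice-melts assumption holds.

T_f ≈ 10.3 °C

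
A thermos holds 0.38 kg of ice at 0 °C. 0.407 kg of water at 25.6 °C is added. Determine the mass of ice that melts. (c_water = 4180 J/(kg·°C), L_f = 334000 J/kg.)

m_melted ≈ 0.13 kg

Cooling the water to 0 °C releases 0.407×4180×25.6 = 43552 J.
To melt every bit of ice: 0.38×334000 = 126920 J.
That's not enough to melt it all — equilibrium is at 0 °C with ice remaining.
m_melted×334000 = 43552  ⇒  m_melted ≈ 0.1304 kg.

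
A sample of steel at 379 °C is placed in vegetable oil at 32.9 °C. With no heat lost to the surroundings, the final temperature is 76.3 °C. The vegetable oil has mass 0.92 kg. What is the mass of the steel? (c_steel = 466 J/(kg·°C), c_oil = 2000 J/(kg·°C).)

m ≈ 0.566 kg

Heat lost by the steel = heat gained by the oil:
m·466·(379 − 76.3) = 0.92·2000·(76.3 − 32.9)
141058 m = 79856  ⇒  m ≈ 0.5661 kg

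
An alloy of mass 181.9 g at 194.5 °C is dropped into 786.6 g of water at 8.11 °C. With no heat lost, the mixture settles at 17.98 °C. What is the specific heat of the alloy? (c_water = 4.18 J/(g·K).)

c ≈ 1.01 J/(g·K)

Heat gained plus heat lost sum to zero:
181.9×c×(17.98 − 194.5) + 786.6×4.18×(17.98 − 8.11) = 0
-32109 c = -32452
c = -32452/-32109 ≈ 1.011 J/(g·K)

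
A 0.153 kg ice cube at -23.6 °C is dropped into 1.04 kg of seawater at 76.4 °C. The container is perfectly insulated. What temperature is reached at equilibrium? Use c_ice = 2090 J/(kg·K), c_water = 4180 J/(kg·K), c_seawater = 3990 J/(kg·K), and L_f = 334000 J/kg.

Taking heat into each body as positive, Σ m c ΔT = 0:
ice -23.6→0 °C: 0.153·2090·23.6 = 7546.6
  melt ice: 0.153·334000 = 51102
  warm the meltwater: 639.54 T
  seawater cools: 1.04·3990·(T − 76.4) = 4149.6(T − 76.4)
4789.1 T = 317029 − 58649 = 258381
T ≈ 53.95 °C (positive, so assuming full melt was valid).

T_f ≈ 54.0 °C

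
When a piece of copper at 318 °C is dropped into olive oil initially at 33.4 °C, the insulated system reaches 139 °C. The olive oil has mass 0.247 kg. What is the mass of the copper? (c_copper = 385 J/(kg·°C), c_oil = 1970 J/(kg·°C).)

m ≈ 0.746 kg

|Q_copper| = |Q_oil|:
m×385×(318 − 139) = 0.247×1970×(139 − 33.4)
68915 m = 51384  ⇒  m ≈ 0.7456 kg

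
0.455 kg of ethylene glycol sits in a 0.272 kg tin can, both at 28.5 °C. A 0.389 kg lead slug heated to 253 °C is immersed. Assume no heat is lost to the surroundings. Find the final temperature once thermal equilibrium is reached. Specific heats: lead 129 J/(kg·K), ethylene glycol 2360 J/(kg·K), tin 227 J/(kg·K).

With ΣQ=0 the equilibrium temperature is the m·c-weighted mean:
T_f = (50.18*253 + 1073.8*28.5 + 61.74*28.5) / (50.18 + 1073.8 + 61.74)
    = 45059 / 1185.7 ≈ 38.00 °C

T_f ≈ 38.0 °C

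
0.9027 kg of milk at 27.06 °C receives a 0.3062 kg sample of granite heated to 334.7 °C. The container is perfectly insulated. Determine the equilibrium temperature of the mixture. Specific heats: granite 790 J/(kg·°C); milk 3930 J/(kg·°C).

T_f ≈ 46.7 °C

Taking heat into each body as positive, Σ m c ΔT = 0:
0.3062×790×(T − 334.7) + 0.9027×3930×(T − 27.06) = 0
241.9(T − 334.7) + 3547.6(T − 27.06) = 0
(241.9 + 3547.6) T = 241.9×334.7 + 3547.6×27.06
T = 176962 / 3789.5 = 46.7 °C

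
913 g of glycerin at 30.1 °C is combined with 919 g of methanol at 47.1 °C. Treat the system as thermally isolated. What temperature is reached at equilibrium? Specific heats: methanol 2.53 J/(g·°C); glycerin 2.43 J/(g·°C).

T_f ≈ 38.8 °C

Let T be the final temperature. ΣQ_i = 0:
919·2.53·(T − 47.1) + 913·2.43·(T − 30.1) = 0
2325.1(T − 47.1) + 2218.6(T − 30.1) = 0
4543.7 T = 176290
T = 176290/4543.7 ≈ 38.80 °C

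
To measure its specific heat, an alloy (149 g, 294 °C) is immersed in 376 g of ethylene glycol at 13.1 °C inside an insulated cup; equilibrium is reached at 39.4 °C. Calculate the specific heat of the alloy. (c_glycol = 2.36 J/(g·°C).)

c ≈ 0.615 J/(g·°C)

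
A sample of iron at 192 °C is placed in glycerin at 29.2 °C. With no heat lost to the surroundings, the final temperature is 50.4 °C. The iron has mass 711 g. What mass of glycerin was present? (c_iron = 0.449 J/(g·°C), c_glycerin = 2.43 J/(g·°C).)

Heat lost by the iron = heat gained by the glycerin:
711×0.449×(192 − 50.4) = m×2.43×(50.4 − 29.2)
51.52 m = 45204  ⇒  m ≈ 877.5 g

m ≈ 877 g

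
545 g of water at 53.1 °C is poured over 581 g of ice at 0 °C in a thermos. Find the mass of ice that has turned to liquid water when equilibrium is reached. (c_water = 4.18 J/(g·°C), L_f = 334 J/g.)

m_melted ≈ 362 g

Cooling the water to 0 °C releases 545×4.18×53.1 = 120967 J.
Fully melting the ice requires m_ice L_f = 581×334 = 194054 J.
That's not enough to melt it all — equilibrium is at 0 °C with ice remaining.
Mass melted = 120967/334 ≈ 362.2 g.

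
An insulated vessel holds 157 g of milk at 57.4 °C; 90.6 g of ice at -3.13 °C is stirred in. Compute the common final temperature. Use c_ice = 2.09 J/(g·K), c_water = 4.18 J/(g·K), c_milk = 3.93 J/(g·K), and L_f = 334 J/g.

T_f ≈ 4.6 °C

Setting the total heat transfer to zero:
ice -3.13→0 °C: 90.6·2.09·3.13 = 592.68
  latent heat to melt: 90.6·334 = 30260
  meltwater 0→T: 90.6·4.18·T = 378.71 T
  milk cools: 157·3.93·(T − 57.4) = 617.01(T − 57.4)
995.72 T = 35416 − 30853 = 4563.3
T ≈ 4.58 °C (positive, so assuming full melt was valid).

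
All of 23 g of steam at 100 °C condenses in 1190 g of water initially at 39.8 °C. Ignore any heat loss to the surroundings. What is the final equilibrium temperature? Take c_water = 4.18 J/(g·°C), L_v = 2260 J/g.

Heat gained plus heat lost sum to zero:
latent heat released on condensation: 23×2260 = 51980
  condensed water 100 °C→T: 96.14(T − 100)
  original water: 4974.2(T − 39.8)
5070.3 T = 51980 + 9614 + 197973 = 259567
T ≈ 51.19 °C (< 100 °C, so full condensation is consistent).

T_f ≈ 51.2 °C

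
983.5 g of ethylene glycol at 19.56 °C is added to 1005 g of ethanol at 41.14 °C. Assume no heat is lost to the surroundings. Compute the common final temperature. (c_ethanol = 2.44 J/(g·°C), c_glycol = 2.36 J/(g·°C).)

Setting the total heat transfer to zero:
1005*2.44*(T − 41.14) + 983.5*2.36*(T − 19.56) = 0
(2452.2 + 2321.1) T = 2452.2*41.14 + 2321.1*19.56
T ≈ 30.65 °C

T_f ≈ 30.6 °C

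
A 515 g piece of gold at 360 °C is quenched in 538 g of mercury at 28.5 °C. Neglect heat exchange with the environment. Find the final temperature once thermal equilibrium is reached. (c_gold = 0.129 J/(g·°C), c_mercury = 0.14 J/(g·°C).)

T_f ≈ 183.9 °C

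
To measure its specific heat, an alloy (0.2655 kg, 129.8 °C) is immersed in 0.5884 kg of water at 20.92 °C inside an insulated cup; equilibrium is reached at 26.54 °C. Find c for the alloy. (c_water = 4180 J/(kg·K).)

c ≈ 504 J/(kg·K)

Let T be the final temperature. ΣQ_i = 0:
0.2655×c×(26.54 − 129.8) + 0.5884×4180×(26.54 − 20.92) = 0
-27.42 c = -13822
c = -13822/-27.42 ≈ 504.2 J/(kg·K)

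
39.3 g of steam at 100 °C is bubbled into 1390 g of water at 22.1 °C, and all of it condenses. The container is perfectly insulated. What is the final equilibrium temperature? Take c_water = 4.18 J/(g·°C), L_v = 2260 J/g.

Energy conservation, ΣQ = 0:
latent heat released on condensation: 39.3×2260 = 88818
  condensate cools 100→T: 39.3×4.18×(T − 100) = 164.27(T − 100)
  water warms: 1390×4.18×(T − 22.1) = 5810.2(T − 22.1)
5974.5 T = 88818 + 16427 + 128405 = 233651
T ≈ 39.11 °C (< 100 °C, so full condensation is consistent).

T_f ≈ 39.1 °C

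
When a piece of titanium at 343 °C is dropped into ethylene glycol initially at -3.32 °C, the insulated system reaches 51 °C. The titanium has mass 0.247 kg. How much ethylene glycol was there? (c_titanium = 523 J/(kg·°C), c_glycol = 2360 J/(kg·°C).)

m ≈ 0.294 kg

Conservation of energy gives ΣQ = 0:
0.247·523·(51 − 343) + m·2360·(51 − (-3.32)) = 0
128195 m = 37721
m = 37721/128195 ≈ 0.2942 kg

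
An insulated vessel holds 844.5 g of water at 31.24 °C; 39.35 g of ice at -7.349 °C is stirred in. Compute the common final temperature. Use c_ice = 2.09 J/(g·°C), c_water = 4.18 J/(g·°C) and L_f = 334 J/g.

Let T be the final temperature. ΣQ_i = 0:
ice -7.349→0 °C: 39.35×2.09×7.349 = 604.39; fusion: m_ice L_f = 39.35×334 = 13143; warm the meltwater: 164.48 T; water: 3530(T − 31.24)
3694.5 T = 110278 − 13747 = 96530
T ≈ 26.13 °C. Since T > 0 °C, the all-ice-melts assumption holds.

T_f ≈ 26.1 °C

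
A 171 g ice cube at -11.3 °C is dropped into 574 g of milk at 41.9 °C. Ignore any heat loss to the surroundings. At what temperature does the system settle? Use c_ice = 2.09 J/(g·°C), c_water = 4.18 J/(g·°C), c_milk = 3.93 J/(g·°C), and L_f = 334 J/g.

Conservation of energy gives ΣQ = 0:
ice -11.3→0 °C: 171×2.09×11.3 = 4038.5; fusion: m_ice L_f = 171×334 = 57114; warm the meltwater: 714.78 T; milk cools: 574×3.93×(T − 41.9) = 2255.8(T − 41.9)
2970.6 T = 94519 − 61153 = 33366
T ≈ 11.23 °C — above 0 °C, consistent with complete melting.

T_f ≈ 11.2 °C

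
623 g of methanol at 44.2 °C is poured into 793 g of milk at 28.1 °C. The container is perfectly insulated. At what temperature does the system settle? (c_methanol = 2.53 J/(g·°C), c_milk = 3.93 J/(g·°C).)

T_f = Σ m_i c_i T_i / Σ m_i c_i:
T_f = (1576.2·44.2 + 3116.5·28.1) / (1576.2 + 3116.5)
    = 157241 / 4692.7 ≈ 33.51 °C

T_f ≈ 33.5 °C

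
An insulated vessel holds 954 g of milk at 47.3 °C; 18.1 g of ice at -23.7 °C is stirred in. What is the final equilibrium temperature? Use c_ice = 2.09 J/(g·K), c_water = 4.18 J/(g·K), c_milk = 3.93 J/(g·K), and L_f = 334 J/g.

T_f ≈ 44.5 °C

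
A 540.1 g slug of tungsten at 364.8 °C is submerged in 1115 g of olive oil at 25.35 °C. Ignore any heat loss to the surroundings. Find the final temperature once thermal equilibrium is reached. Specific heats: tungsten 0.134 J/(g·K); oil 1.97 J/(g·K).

Set heat shed by the hot body equal to heat absorbed by the cold body:
540.1·0.134·(364.8 − T) = 1115·1.97·(T − 25.35)
72.37(364.8 − T) = 2196.6(T − 25.35)
2268.9 T = 82084  ⇒  T ≈ 36.18 °C

T_f ≈ 36.2 °C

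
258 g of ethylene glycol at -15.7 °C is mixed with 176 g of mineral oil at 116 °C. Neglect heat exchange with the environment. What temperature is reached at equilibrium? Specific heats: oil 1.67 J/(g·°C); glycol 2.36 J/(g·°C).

T_f = Σ m_i c_i T_i / Σ m_i c_i:
T_f = (293.92*116 + 608.88*(-15.7)) / (293.92 + 608.88)
    = 24535 / 902.8 ≈ 27.18 °C

T_f ≈ 27.2 °C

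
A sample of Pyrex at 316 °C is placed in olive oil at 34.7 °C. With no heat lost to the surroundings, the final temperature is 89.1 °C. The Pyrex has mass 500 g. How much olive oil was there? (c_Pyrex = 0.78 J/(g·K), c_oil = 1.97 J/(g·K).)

m ≈ 826 g

Heat lost by the Pyrex = heat gained by the oil:
500·0.78·(316 − 89.1) = m·1.97·(89.1 − 34.7)
107.17 m = 88491  ⇒  m ≈ 825.7 g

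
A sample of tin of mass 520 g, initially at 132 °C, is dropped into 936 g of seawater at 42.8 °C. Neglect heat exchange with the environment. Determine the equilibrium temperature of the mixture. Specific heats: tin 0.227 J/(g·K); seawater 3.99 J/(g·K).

T_f ≈ 45.5 °C

Conservation of energy gives ΣQ = 0:
520·0.227·(T − 132) + 936·3.99·(T − 42.8) = 0
118.04(T − 132) + 3734.6(T − 42.8) = 0
3852.7 T = 175424
T = 175424/3852.7 ≈ 45.53 °C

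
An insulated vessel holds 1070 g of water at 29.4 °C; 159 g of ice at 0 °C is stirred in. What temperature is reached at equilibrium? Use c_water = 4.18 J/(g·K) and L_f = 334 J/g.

Sum of m c ΔT and latent-heat terms is zero:
melt ice: 159×334 = 53106; meltwater 0→T: 159×4.18×T = 664.62 T; water: 4472.6(T − 29.4)
5137.2 T = 131494 − 53106 = 78388
T ≈ 15.26 °C (positive, so assuming full melt was valid).

T_f ≈ 15.3 °C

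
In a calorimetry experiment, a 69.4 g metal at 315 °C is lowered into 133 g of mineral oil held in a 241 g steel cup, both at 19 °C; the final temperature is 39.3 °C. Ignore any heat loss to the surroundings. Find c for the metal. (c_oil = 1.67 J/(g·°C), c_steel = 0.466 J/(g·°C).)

c ≈ 0.355 J/(g·°C)

Energy conservation, ΣQ = 0:
69.4×c×(39.3 − 315) + 133×1.67×(39.3 − 19) + 241×0.466×(39.3 − 19) = 0
-19134 c = -6788.6
c = -6788.6/-19134 ≈ 0.3548 J/(g·°C)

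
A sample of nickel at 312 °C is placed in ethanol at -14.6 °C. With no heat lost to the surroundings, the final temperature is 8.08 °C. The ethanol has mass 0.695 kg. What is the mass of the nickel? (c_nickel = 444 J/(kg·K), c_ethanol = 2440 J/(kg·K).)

Energy conservation, ΣQ = 0:
m·444·(8.08 − 312) + 0.695·2440·(8.08 − (-14.6)) = 0
-134940 m = -38461
m = -38461/-134940 ≈ 0.285 kg

m ≈ 0.285 kg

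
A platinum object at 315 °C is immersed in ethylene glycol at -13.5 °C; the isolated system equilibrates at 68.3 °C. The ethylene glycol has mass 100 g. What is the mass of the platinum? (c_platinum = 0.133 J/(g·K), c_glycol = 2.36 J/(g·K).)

Let T be the final temperature. ΣQ_i = 0:
m·0.133·(68.3 − 315) + 100·2.36·(68.3 − (-13.5)) = 0
-32.81 m = -19305
m = -19305/-32.81 ≈ 588.4 g

m ≈ 588 g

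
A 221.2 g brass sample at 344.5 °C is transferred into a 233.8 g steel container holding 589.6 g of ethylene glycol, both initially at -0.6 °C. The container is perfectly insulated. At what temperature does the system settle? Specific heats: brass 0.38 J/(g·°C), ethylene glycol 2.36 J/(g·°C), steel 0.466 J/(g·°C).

T_f ≈ 17.7 °C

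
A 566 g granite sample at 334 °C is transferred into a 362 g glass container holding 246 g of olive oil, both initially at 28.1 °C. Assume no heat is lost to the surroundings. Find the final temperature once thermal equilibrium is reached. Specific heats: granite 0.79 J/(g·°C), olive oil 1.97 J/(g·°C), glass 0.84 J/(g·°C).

Taking heat into each body as positive, Σ m c ΔT = 0:
566*0.79*(T − 334) + 246*1.97*(T − 28.1) + 362*0.84*(T − 28.1) = 0
1235.8 T = 171507
T ≈ 138.78 °C

T_f ≈ 138.8 °C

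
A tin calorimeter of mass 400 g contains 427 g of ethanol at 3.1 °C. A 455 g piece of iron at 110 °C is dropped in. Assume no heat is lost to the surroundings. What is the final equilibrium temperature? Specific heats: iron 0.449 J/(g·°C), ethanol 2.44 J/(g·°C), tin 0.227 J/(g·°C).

Conservation of energy gives ΣQ = 0:
455*0.449*(T − 110) + 427*2.44*(T − 3.1) + 400*0.227*(T − 3.1) = 0
204.3(T − 110) + 1041.9(T − 3.1) + 90.8(T − 3.1) = 0
1337 T = 25984
T = 25984/1337 ≈ 19.43 °C

T_f ≈ 19.4 °C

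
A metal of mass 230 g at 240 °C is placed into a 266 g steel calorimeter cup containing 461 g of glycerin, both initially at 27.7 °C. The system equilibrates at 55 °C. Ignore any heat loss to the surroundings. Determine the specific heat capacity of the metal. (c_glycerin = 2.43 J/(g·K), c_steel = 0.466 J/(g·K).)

Net heat exchanged in the isolated system is zero:
230×c×(55 − 240) + 461×2.43×(55 − 27.7) + 266×0.466×(55 − 27.7) = 0
-42550 c = -33966
c = -33966/-42550 ≈ 0.7983 J/(g·K)

c ≈ 0.798 J/(g·K)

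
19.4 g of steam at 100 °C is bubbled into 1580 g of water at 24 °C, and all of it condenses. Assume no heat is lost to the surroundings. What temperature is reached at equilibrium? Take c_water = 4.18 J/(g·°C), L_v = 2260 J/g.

T_f ≈ 31.5 °C

Let T be the final temperature. ΣQ_i = 0:
condense steam: −19.4·2260 = −43844; condensed water 100 °C→T: 81.09(T − 100); water warms: 1580·4.18·(T − 24) = 6604.4(T − 24)
6685.5 T = 43844 + 8109.2 + 158506 = 210459
T ≈ 31.48 °C — below 100 °C, confirming all the steam condensed.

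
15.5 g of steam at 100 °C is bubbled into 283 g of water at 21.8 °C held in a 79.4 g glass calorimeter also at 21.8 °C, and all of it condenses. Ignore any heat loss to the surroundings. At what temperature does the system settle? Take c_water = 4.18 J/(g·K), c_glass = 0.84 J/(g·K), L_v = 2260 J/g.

T_f ≈ 52.3 °C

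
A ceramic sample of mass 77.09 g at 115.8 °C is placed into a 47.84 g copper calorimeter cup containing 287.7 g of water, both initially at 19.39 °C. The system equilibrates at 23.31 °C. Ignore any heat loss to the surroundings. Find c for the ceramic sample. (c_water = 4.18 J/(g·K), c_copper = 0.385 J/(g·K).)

Conservation of energy gives ΣQ = 0:
77.09·c·(23.31 − 115.8) + 287.7·4.18·(23.31 − 19.39) + 47.84·0.385·(23.31 − 19.39) = 0
-7130.1 c = -4786.3
c = -4786.3/-7130.1 ≈ 0.6713 J/(g·K)

c ≈ 0.671 J/(g·K)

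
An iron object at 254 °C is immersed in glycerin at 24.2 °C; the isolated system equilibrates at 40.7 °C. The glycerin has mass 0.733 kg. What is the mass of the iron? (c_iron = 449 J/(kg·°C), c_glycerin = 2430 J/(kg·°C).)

Setting the total heat transfer to zero:
m·449·(40.7 − 254) + 0.733·2430·(40.7 − 24.2) = 0
-95772 m = -29390
m = -29390/-95772 ≈ 0.3069 kg

m ≈ 0.307 kg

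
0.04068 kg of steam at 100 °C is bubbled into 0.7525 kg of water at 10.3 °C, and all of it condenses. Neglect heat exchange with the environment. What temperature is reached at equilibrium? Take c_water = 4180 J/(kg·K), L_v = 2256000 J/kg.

T_f ≈ 42.6 °C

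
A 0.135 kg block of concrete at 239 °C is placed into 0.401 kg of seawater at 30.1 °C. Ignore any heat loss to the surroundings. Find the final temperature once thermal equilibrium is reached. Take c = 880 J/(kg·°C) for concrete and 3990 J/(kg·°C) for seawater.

T_f ≈ 44.5 °C

T_f is the heat-capacity-weighted average of the initial temperatures:
T_f = (118.8×239 + 1600×30.1) / (118.8 + 1600)
    = 76553 / 1718.8 ≈ 44.54 °C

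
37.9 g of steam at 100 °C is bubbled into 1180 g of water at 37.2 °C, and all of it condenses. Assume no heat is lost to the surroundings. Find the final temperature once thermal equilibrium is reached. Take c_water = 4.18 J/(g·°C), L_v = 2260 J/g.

T_f ≈ 56.0 °C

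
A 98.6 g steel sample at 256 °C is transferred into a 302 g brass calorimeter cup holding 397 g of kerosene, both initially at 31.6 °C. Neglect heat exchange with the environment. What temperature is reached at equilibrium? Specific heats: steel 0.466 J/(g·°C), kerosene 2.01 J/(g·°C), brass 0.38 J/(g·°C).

T_f ≈ 42.4 °C

T_f = Σ m_i c_i T_i / Σ m_i c_i:
T_f = (45.95×256 + 797.97×31.6 + 114.76×31.6) / (45.95 + 797.97 + 114.76)
    = 40605 / 958.68 ≈ 42.36 °C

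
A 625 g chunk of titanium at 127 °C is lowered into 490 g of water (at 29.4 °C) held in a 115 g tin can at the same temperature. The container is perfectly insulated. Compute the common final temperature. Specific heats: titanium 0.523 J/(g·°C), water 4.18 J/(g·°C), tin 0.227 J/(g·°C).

T_f ≈ 42.7 °C

Net heat exchanged in the isolated system is zero:
625×0.523×(T − 127) + 490×4.18×(T − 29.4) + 115×0.227×(T − 29.4) = 0
326.88(T − 127) + 2048.2(T − 29.4) + 26.11(T − 29.4) = 0
2401.2 T = 102498
T = 102498/2401.2 ≈ 42.69 °C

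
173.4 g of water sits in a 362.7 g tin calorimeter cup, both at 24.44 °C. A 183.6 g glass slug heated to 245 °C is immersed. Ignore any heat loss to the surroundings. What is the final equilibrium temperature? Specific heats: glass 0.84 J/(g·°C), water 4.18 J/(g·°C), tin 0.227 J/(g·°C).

T_f ≈ 59.8 °C

Let T be the final temperature. ΣQ_i = 0:
183.6·0.84·(T − 245) + 173.4·4.18·(T − 24.44) + 362.7·0.227·(T − 24.44) = 0
154.22(T − 245) + 724.81(T − 24.44) + 82.33(T − 24.44) = 0
961.37 T = 57512
T ≈ 59.82 °C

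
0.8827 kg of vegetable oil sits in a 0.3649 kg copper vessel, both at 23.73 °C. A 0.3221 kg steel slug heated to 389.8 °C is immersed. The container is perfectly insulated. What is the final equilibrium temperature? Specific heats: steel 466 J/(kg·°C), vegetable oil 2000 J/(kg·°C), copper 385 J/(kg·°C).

T_f ≈ 50.5 °C

Setting the total heat transfer to zero:
0.3221*466*(T − 389.8) + 0.8827*2000*(T − 23.73) + 0.3649*385*(T − 23.73) = 0
(150.1 + 1765.4 + 140.49) T = 150.1*389.8 + 1765.4*23.73 + 140.49*23.73
T = 103735 / 2056 = 50.5 °C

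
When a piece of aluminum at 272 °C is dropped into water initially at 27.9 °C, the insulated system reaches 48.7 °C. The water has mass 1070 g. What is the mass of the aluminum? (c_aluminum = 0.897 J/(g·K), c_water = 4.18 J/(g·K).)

m ≈ 464 g

Heat lost by the aluminum = heat gained by the water:
m·0.897·(272 − 48.7) = 1070·4.18·(48.7 − 27.9)
200.3 m = 93030  ⇒  m ≈ 464.5 g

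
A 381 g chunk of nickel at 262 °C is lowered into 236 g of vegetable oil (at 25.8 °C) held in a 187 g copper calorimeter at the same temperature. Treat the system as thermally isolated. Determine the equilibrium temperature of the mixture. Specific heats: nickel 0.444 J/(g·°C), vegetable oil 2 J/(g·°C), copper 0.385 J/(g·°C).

Heat gained plus heat lost sum to zero:
381*0.444*(T − 262) + 236*2*(T − 25.8) + 187*0.385*(T − 25.8) = 0
(169.16 + 472 + 72) T = 169.16*262 + 472*25.8 + 72*25.8
T = 58356/713.16 ≈ 81.83 °C

T_f ≈ 81.8 °C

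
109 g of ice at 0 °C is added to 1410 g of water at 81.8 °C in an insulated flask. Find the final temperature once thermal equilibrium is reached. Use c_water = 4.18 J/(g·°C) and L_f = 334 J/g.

Sum of m c ΔT and latent-heat terms is zero:
latent heat to melt: 109·334 = 36406; warm the meltwater: 455.62 T; water cools: 1410·4.18·(T − 81.8) = 5893.8(T − 81.8)
6349.4 T = 482113 − 36406 = 445707
T ≈ 70.20 °C — above 0 °C, consistent with complete melting.

T_f ≈ 70.2 °C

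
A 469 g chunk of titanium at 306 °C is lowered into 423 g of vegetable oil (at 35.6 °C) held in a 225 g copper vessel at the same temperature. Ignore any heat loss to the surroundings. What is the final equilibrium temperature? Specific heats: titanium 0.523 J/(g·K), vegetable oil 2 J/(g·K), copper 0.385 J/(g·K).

Taking heat into each body as positive, Σ m c ΔT = 0:
469×0.523×(T − 306) + 423×2×(T − 35.6) + 225×0.385×(T − 35.6) = 0
245.29(T − 306) + 846(T − 35.6) + 86.62(T − 35.6) = 0
(245.29 + 846 + 86.62) T = 245.29×306 + 846×35.6 + 86.62×35.6
T = 108259/1177.9 ≈ 91.91 °C

T_f ≈ 91.9 °C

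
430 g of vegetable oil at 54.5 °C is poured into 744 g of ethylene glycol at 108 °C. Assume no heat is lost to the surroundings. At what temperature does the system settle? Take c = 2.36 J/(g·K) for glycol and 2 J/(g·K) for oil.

Let T be the final temperature. ΣQ_i = 0:
744×2.36×(T − 108) + 430×2×(T − 54.5) = 0
1755.8(T − 108) + 860(T − 54.5) = 0
(1755.8 + 860) T = 1755.8×108 + 860×54.5
T ≈ 90.41 °C

T_f ≈ 90.4 °C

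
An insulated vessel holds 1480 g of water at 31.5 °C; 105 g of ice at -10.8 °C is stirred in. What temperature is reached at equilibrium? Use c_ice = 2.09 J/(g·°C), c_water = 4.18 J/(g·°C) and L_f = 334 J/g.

T_f ≈ 23.8 °C

Sum of m c ΔT and latent-heat terms is zero:
ice -10.8→0 °C: 105×2.09×10.8 = 2370.1
  latent heat to melt: 105×334 = 35070
  warm the meltwater: 438.9 T
  water cools: 1480×4.18×(T − 31.5) = 6186.4(T − 31.5)
6625.3 T = 194872 − 37440 = 157432
T ≈ 23.76 °C — above 0 °C, consistent with complete melting.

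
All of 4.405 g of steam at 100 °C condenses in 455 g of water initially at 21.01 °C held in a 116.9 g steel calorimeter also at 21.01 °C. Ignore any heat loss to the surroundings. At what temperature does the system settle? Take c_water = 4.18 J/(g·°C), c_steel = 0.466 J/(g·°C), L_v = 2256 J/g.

T_f ≈ 26.8 °C

Energy conservation, ΣQ = 0:
latent heat released on condensation: 4.405×2256 = 9937.7
  condensed water 100 °C→T: 18.41(T − 100)
  water warms: 455×4.18×(T − 21.01) = 1901.9(T − 21.01)
  steel cup: 116.9×0.466×(T − 21.01) = 54.48(T − 21.01)
1974.8 T = 9937.7 + 1841.3 + 41103 = 52882
T ≈ 26.78 °C (< 100 °C, so full condensation is consistent).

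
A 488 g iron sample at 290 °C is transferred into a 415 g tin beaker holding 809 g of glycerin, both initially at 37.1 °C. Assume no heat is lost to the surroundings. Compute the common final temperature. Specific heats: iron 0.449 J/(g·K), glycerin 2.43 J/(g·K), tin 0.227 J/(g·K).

T_f = Σ m_i c_i T_i / Σ m_i c_i:
T_f = (219.11×290 + 1965.9×37.1 + 94.2×37.1) / (219.11 + 1965.9 + 94.2)
    = 139971 / 2279.2 ≈ 61.41 °C

T_f ≈ 61.4 °C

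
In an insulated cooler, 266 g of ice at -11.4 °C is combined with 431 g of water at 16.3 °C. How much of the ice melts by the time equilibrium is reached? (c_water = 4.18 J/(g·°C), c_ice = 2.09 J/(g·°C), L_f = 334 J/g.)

m_melted ≈ 68.9 g

Heat available from the water dropping to 0 °C: 431·4.18·16.3 = 29366 J.
Warming the ice to 0 °C takes 266·2.09·11.4 = 6337.7 J, leaving 23028 J for melting.
Fully melting the ice requires m_ice L_f = 266·334 = 88844 J.
Since 23028 < 88844 J, not all the ice melts; equilibrium is at 0 °C.
Mass melted = 23028/334 ≈ 68.95 g.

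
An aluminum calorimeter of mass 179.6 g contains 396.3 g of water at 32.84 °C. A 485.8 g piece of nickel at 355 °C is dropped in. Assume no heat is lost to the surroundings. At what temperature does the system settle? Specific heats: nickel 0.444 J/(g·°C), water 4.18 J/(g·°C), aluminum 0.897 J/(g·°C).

With ΣQ=0 the equilibrium temperature is the m·c-weighted mean:
T_f = (215.7*355 + 1656.5*32.84 + 161.1*32.84) / (215.7 + 1656.5 + 161.1)
    = 136263 / 2033.3 ≈ 67.01 °C

T_f ≈ 67.0 °C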